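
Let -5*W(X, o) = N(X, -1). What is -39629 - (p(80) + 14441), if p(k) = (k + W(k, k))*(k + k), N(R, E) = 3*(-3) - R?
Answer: -69718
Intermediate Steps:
N(R, E) = -9 - R
W(X, o) = 9/5 + X/5 (W(X, o) = -(-9 - X)/5 = 9/5 + X/5)
p(k) = 2*k*(9/5 + 6*k/5) (p(k) = (k + (9/5 + k/5))*(k + k) = (9/5 + 6*k/5)*(2*k) = 2*k*(9/5 + 6*k/5))
-39629 - (p(80) + 14441) = -39629 - ((6/5)*80*(3 + 2*80) + 14441) = -39629 - ((6/5)*80*(3 + 160) + 14441) = -39629 - ((6/5)*80*163 + 14441) = -39629 - (15648 + 14441) = -39629 - 1*30089 = -39629 - 30089 = -69718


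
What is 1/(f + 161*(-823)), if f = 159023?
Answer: 1/26520 ≈ 3.7707e-5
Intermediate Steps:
1/(f + 161*(-823)) = 1/(159023 + 161*(-823)) = 1/(159023 - 132503) = 1/26520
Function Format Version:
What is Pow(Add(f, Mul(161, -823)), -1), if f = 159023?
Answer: Rational(1, 26520) ≈ 3.7707e-5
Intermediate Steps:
Pow(Add(f, Mul(161, -823)), -1) = Pow(Add(159023, Mul(161, -823)), -1) = Pow(Add(159023, -132503), -1) = Pow(26520, -1) = Rational(1, 26520)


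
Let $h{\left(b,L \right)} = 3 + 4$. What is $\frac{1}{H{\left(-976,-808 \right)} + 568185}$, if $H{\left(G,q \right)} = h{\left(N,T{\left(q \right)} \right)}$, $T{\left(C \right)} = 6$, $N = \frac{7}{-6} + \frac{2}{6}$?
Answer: $\frac{1}{568192} \approx 1.76 \cdot 10^{-6}$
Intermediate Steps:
$N = - \frac{5}{6}$ ($N = 7 \left(- \frac{1}{6}\right) + 2 \cdot \frac{1}{6} = - \frac{7}{6} + \frac{1}{3} = - \frac{5}{6} \approx -0.83333$)
$h{\left(b,L \right)} = 7$
$H{\left(G,q \right)} = 7$
$\frac{1}{H{\left(-976,-808 \right)} + 568185} = \frac{1}{7 + 568185} = \frac{1}{568192}$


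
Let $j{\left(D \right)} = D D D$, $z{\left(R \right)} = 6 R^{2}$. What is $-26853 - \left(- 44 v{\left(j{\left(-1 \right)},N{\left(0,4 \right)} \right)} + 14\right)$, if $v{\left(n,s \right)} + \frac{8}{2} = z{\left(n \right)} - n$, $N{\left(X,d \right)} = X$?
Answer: $-26735$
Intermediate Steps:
$j{\left(D \right)} = D^{3}$ ($j{\left(D \right)} = D^{2} D = D^{3}$)
$v{\left(n,s \right)} = -4 - n + 6 n^{2}$ ($v{\left(n,s \right)} = -4 + \left(6 n^{2} - n\right) = -4 + \left(- n + 6 n^{2}\right) = -4 - n + 6 n^{2}$)
$-26853 - \left(- 44 v{\left(j{\left(-1 \right)},N{\left(0,4 \right)} \right)} + 14\right) = -26853 - \left(- 44 \left(-4 - \left(-1\right)^{3} + 6 \left(\left(-1\right)^{3}\right)^{2}\right) + 14\right) = -26853 - \left(- 44 \left(-4 - -1 + 6 \left(-1\right)^{2}\right) + 14\right) = -26853 - \left(- 44 \left(-4 + 1 + 6 \cdot 1\right) + 14\right) = -26853 - \left(- 44 \left(-4 + 1 + 6\right) + 14\right) = -26853 - \left(\left(-44\right) 3 + 14\right) = -26853 - \left(-132 + 14\right) = -26853 - -118 = -26853 + 118 = -26735$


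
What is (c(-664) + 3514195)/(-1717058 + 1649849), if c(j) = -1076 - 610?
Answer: -3512509/67209 ≈ -52.262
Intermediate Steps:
c(j) = -1686
(c(-664) + 3514195)/(-1717058 + 1649849) = (-1686 + 3514195)/(-1717058 + 1649849) = 3512509/(-67209) = 3512509*(-1/67209) = -3512509/67209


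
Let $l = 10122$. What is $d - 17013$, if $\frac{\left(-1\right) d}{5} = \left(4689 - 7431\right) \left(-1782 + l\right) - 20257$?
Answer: $114425672$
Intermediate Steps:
$d = 114442685$ ($d = - 5 \left(\left(4689 - 7431\right) \left(-1782 + 10122\right) - 20257\right) = - 5 \left(\left(-2742\right) 8340 - 20257\right) = - 5 \left(-22868280 - 20257\right) = \left(-5\right) \left(-22888537\right) = 114442685$)
$d - 17013 = 114442685 - 17013 = 114425672$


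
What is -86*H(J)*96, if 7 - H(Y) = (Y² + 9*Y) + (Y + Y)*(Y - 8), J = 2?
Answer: -74304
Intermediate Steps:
H(Y) = 7 - Y² - 9*Y - 2*Y*(-8 + Y) (H(Y) = 7 - ((Y² + 9*Y) + (Y + Y)*(Y - 8)) = 7 - ((Y² + 9*Y) + (2*Y)*(-8 + Y)) = 7 - ((Y² + 9*Y) + 2*Y*(-8 + Y)) = 7 - (Y² + 9*Y + 2*Y*(-8 + Y)) = 7 + (-Y² - 9*Y - 2*Y*(-8 + Y)) = 7 - Y² - 9*Y - 2*Y*(-8 + Y))
-86*H(J)*96 = -86*(7 - 3*2² + 7*2)*96 = -86*(7 - 3*4 + 14)*96 = -86*(7 - 12 + 14)*96 = -86*9*96 = -774*96 = -74304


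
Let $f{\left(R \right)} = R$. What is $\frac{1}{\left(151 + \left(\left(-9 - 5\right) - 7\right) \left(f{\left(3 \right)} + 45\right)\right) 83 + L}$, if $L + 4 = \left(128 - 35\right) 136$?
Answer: $- \frac{1}{58487} \approx -1.7098 \cdot 10^{-5}$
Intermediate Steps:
$L = 12644$ ($L = -4 + \left(128 - 35\right) 136 = -4 + 93 \cdot 136 = -4 + 12648 = 12644$)
$\frac{1}{\left(151 + \left(\left(-9 - 5\right) - 7\right) \left(f{\left(3 \right)} + 45\right)\right) 83 + L} = \frac{1}{\left(151 + \left(\left(-9 - 5\right) - 7\right) \left(3 + 45\right)\right) 83 + 12644} = \frac{1}{\left(151 + \left(-14 - 7\right) 48\right) 83 + 12644} = \frac{1}{\left(151 - 1008\right) 83 + 12644} = \frac{1}{\left(-857\right) 83 + 12644} = \frac{1}{-71131 + 12644} = \frac{1}{-58487} = - \frac{1}{58487}$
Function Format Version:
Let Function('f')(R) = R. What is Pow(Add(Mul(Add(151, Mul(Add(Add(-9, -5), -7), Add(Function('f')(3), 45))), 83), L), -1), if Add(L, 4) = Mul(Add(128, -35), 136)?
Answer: Rational(-1, 58487) ≈ -1.7098e-5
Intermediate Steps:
L = 12644 (L = Add(-4, Mul(Add(128, -35), 136)) = Add(-4, Mul(93, 136)) = Add(-4, 12648) = 12644)
Pow(Add(Mul(Add(151, Mul(Add(Add(-9, -5), -7), Add(Function('f')(3), 45))), 83), L), -1) = Pow(Add(Mul(Add(151, Mul(Add(Add(-9, -5), -7), Add(3, 45))), 83), 12644), -1) = Pow(Add(Mul(Add(151, Mul(Add(-14, -7), 48)), 83), 12644), -1) = Pow(Add(Mul(Add(151, Mul(-21, 48)), 83), 12644), -1) = Pow(Add(Mul(Add(151, -1008), 83), 12644), -1) = Pow(Add(Mul(-857, 83), 12644), -1) = Pow(Add(-71131, 12644), -1) = Pow(-58487, -1) = Rational(-1, 58487)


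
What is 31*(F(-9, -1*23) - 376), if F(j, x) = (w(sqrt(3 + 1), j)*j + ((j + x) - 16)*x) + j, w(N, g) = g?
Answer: 24800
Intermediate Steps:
F(j, x) = j + j**2 + x*(-16 + j + x) (F(j, x) = (j*j + ((j + x) - 16)*x) + j = (j**2 + (-16 + j + x)*x) + j = (j**2 + x*(-16 + j + x)) + j = j + j**2 + x*(-16 + j + x))
31*(F(-9, -1*23) - 376) = 31*((-9 + (-9)**2 + (-1*23)**2 - (-16)*23 - (-9)*23) - 376) = 31*((-9 + 81 + (-23)**2 - 16*(-23) - 9*(-23)) - 376) = 31*((-9 + 81 + 529 + 368 + 207) - 376) = 31*(1176 - 376) = 31*800 = 24800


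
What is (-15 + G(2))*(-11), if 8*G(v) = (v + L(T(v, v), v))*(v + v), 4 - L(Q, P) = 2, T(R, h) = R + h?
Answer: 143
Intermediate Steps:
L(Q, P) = 2 (L(Q, P) = 4 - 1*2 = 4 - 2 = 2)
G(v) = v*(2 + v)/4 (G(v) = ((v + 2)*(v + v))/8 = ((2 + v)*(2*v))/8 = (2*v*(2 + v))/8 = v*(2 + v)/4)
(-15 + G(2))*(-11) = (-15 + (¼)*2*(2 + 2))*(-11) = (-15 + (¼)*2*4)*(-11) = (-15 + 2)*(-11) = -13*(-11) = 143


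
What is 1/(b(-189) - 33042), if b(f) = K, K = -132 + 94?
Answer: -1/33080 ≈ -3.0230e-5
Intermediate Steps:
K = -38
b(f) = -38
1/(b(-189) - 33042) = 1/(-38 - 33042) = 1/(-33080) = -1/33080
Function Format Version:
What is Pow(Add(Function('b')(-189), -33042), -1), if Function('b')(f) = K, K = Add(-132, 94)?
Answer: Rational(-1, 33080) ≈ -3.0230e-5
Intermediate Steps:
K = -38
Function('b')(f) = -38
Pow(Add(Function('b')(-189), -33042), -1) = Pow(Add(-38, -33042), -1) = Pow(-33080, -1) = Rational(-1, 33080)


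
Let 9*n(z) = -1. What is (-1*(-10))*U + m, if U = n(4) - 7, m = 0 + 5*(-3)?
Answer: -775/9 ≈ -86.111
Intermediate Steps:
m = -15 (m = 0 - 15 = -15)
n(z) = -1/9 (n(z) = (1/9)*(-1) = -1/9)
U = -64/9 (U = -1/9 - 7 = -64/9 ≈ -7.1111)
(-1*(-10))*U + m = -1*(-10)*(-64/9) - 15 = 10*(-64/9) - 15 = -640/9 - 15 = -775/9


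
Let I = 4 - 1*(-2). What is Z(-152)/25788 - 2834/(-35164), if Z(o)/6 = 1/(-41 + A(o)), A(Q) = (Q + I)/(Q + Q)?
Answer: 18753637915/232709919162 ≈ 0.080588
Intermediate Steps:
I = 6 (I = 4 + 2 = 6)
A(Q) = (6 + Q)/(2*Q) (A(Q) = (Q + 6)/(Q + Q) = (6 + Q)/((2*Q)) = (6 + Q)*(1/(2*Q)) = (6 + Q)/(2*Q))
Z(o) = 6/(-41 + (6 + o)/(2*o))
Z(-152)/25788 - 2834/(-35164) = -4*(-152)/(-2 + 27*(-152))/25788 - 2834/(-35164) = -4*(-152)/(-2 - 4104)*(1/25788) - 2834*(-1/35164) = -4*(-152)/(-4106)*(1/25788) + 1417/17582 = -4*(-152)*(-1/4106)*(1/25788) + 1417/17582 = -304/2053*1/25788 + 1417/17582 = -76/13235691 + 1417/17582 = 18753637915/232709919162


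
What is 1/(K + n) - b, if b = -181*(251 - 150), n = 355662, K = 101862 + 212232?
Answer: 12243809437/669756 ≈ 18281.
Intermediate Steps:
K = 314094
b = -18281 (b = -181*101 = -18281)
1/(K + n) - b = 1/(314094 + 355662) - 1*(-18281) = 1/669756 + 18281 = 12243809437/669756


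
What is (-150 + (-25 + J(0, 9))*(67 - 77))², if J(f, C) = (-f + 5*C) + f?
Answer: 122500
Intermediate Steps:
J(f, C) = 5*C
(-150 + (-25 + J(0, 9))*(67 - 77))² = (-150 + (-25 + 5*9)*(67 - 77))² = (-150 + (-25 + 45)*(-10))² = (-150 + 20*(-10))² = (-150 - 200)² = (-350)² = 122500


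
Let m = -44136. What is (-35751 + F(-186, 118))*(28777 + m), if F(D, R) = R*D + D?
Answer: 889055715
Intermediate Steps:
F(D, R) = D + D*R (F(D, R) = D*R + D = D + D*R)
(-35751 + F(-186, 118))*(28777 + m) = (-35751 - 186*(1 + 118))*(28777 - 44136) = (-35751 - 186*119)*(-15359) = (-35751 - 22134)*(-15359) = -57885*(-15359) = 889055715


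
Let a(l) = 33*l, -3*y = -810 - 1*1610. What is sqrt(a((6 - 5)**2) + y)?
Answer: sqrt(7557)/3 ≈ 28.977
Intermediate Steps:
y = 2420/3 (y = -(-810 - 1*1610)/3 = -(-810 - 1610)/3 = -1/3*(-2420) = 2420/3 ≈ 806.67)
sqrt(a((6 - 5)**2) + y) = sqrt(33*(6 - 5)**2 + 2420/3) = sqrt(33*1**2 + 2420/3) = sqrt(33*1 + 2420/3) = sqrt(33 + 2420/3) = sqrt(2519/3) = sqrt(7557)/3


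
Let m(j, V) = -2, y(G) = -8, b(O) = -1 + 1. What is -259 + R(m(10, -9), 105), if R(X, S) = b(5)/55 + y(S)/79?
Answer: -20469/79 ≈ -259.10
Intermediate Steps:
b(O) = 0
R(X, S) = -8/79 (R(X, S) = 0/55 - 8/79 = 0*(1/55) - 8*1/79 = 0 - 8/79 = -8/79)
-259 + R(m(10, -9), 105) = -259 - 8/79 = -20469/79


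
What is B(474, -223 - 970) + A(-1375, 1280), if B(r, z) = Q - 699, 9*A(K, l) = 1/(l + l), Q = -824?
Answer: -35089919/23040 ≈ -1523.0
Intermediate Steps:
A(K, l) = 1/(18*l) (A(K, l) = 1/(9*(l + l)) = 1/(9*((2*l))) = (1/(2*l))/9 = 1/(18*l))
B(r, z) = -1523 (B(r, z) = -824 - 699 = -1523)
B(474, -223 - 970) + A(-1375, 1280) = -1523 + (1/18)/1280 = -1523 + (1/18)*(1/1280) = -1523 + 1/23040 = -35089919/23040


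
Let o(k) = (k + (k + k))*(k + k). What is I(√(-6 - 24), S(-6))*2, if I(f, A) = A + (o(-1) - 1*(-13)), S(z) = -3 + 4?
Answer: 40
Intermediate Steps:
o(k) = 6*k² (o(k) = (k + 2*k)*(2*k) = (3*k)*(2*k) = 6*k²)
S(z) = 1
I(f, A) = 19 + A (I(f, A) = A + (6*(-1)² - 1*(-13)) = A + (6*1 + 13) = A + (6 + 13) = A + 19 = 19 + A)
I(√(-6 - 24), S(-6))*2 = (19 + 1)*2 = 20*2 = 40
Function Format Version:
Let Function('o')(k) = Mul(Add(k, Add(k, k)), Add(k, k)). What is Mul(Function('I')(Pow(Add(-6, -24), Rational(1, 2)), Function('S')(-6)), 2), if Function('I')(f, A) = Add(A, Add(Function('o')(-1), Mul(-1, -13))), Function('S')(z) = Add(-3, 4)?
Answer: 40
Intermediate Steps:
Function('o')(k) = Mul(6, Pow(k, 2)) (Function('o')(k) = Mul(Add(k, Mul(2, k)), Mul(2, k)) = Mul(Mul(3, k), Mul(2, k)) = Mul(6, Pow(k, 2)))
Function('S')(z) = 1
Function('I')(f, A) = Add(19, A) (Function('I')(f, A) = Add(A, Add(Mul(6, Pow(-1, 2)), Mul(-1, -13))) = Add(A, Add(Mul(6, 1), 13)) = Add(A, Add(6, 13)) = Add(A, 19) = Add(19, A))
Mul(Function('I')(Pow(Add(-6, -24), Rational(1, 2)), Function('S')(-6)), 2) = Mul(Add(19, 1), 2) = Mul(20, 2) = 40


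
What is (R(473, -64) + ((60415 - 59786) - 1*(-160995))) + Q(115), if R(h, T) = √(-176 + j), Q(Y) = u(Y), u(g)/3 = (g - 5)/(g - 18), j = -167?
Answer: 15677858/97 + 7*I*√7 ≈ 1.6163e+5 + 18.52*I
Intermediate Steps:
u(g) = 3*(-5 + g)/(-18 + g) (u(g) = 3*((g - 5)/(g - 18)) = 3*((-5 + g)/(-18 + g)) = 3*(-5 + g)/(-18 + g))
Q(Y) = 3*(-5 + Y)/(-18 + Y)
R(h, T) = 7*I*√7 (R(h, T) = √(-176 - 167) = √(-343) = 7*I*√7)
(R(473, -64) + ((60415 - 59786) - 1*(-160995))) + Q(115) = (7*I*√7 + ((60415 - 59786) - 1*(-160995))) + 3*(-5 + 115)/(-18 + 115) = (7*I*√7 + (629 + 160995)) + 3*110/97 = (7*I*√7 + 161624) + 3*(1/97)*110 = (161624 + 7*I*√7) + 330/97 = 15677858/97 + 7*I*√7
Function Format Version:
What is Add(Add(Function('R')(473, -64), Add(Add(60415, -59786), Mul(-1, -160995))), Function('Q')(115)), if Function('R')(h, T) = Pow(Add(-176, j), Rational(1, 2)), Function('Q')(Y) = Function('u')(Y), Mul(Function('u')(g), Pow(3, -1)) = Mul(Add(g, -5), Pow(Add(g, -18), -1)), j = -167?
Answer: Add(Rational(15677858, 97), Mul(7, I, Pow(7, Rational(1, 2)))) ≈ Add(1.6163e+5, Mul(18.520, I))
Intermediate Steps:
Function('u')(g) = Mul(3, Pow(Add(-18, g), -1), Add(-5, g)) (Function('u')(g) = Mul(3, Mul(Add(g, -5), Pow(Add(g, -18), -1))) = Mul(3, Mul(Add(-5, g), Pow(Add(-18, g), -1))) = Mul(3, Mul(Pow(Add(-18, g), -1), Add(-5, g))) = Mul(3, Pow(Add(-18, g), -1), Add(-5, g)))
Function('Q')(Y) = Mul(3, Pow(Add(-18, Y), -1), Add(-5, Y))
Function('R')(h, T) = Mul(7, I, Pow(7, Rational(1, 2))) (Function('R')(h, T) = Pow(Add(-176, -167), Rational(1, 2)) = Pow(-343, Rational(1, 2)) = Mul(7, I, Pow(7, Rational(1, 2))))
Add(Add(Function('R')(473, -64), Add(Add(60415, -59786), Mul(-1, -160995))), Function('Q')(115)) = Add(Add(Mul(7, I, Pow(7, Rational(1, 2))), Add(Add(60415, -59786), Mul(-1, -160995))), Mul(3, Pow(Add(-18, 115), -1), Add(-5, 115))) = Add(Add(Mul(7, I, Pow(7, Rational(1, 2))), Add(629, 160995)), Mul(3, Pow(97, -1), 110)) = Add(Add(Mul(7, I, Pow(7, Rational(1, 2))), 161624), Mul(3, Rational(1, 97), 110)) = Add(Add(161624, Mul(7, I, Pow(7, Rational(1, 2)))), Rational(330, 97)) = Add(Rational(15677858, 97), Mul(7, I, Pow(7, Rational(1, 2))))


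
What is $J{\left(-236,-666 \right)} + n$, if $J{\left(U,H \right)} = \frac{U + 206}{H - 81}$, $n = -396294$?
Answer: $- \frac{98677196}{249} \approx -3.9629 \cdot 10^{5}$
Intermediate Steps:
$J{\left(U,H \right)} = \frac{206 + U}{-81 + H}$
$J{\left(-236,-666 \right)} + n = \frac{206 - 236}{-81 - 666} - 396294 = \frac{1}{-747} \left(-30\right) - 396294 = \left(- \frac{1}{747}\right) \left(-30\right) - 396294 = \frac{10}{249} - 396294 = - \frac{98677196}{249}$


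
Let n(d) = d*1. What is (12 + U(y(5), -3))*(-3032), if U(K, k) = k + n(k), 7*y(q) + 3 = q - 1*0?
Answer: -18192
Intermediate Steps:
y(q) = -3/7 + q/7 (y(q) = -3/7 + (q - 1*0)/7 = -3/7 + (q + 0)/7 = -3/7 + q/7)
n(d) = d
U(K, k) = 2*k (U(K, k) = k + k = 2*k)
(12 + U(y(5), -3))*(-3032) = (12 + 2*(-3))*(-3032) = (12 - 6)*(-3032) = 6*(-3032) = -18192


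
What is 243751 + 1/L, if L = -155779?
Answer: 37971287028/155779 ≈ 2.4375e+5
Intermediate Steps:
243751 + 1/L = 243751 + 1/(-155779) = 243751 - 1/155779 = 37971287028/155779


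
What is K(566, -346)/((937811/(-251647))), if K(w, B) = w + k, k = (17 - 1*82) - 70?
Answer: -108459857/937811 ≈ -115.65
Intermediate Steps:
k = -135 (k = (17 - 82) - 70 = -65 - 70 = -135)
K(w, B) = -135 + w (K(w, B) = w - 135 = -135 + w)
K(566, -346)/((937811/(-251647))) = (-135 + 566)/((937811/(-251647))) = 431/((937811*(-1/251647))) = 431/(-937811/251647) = 431*(-251647/937811) = -108459857/937811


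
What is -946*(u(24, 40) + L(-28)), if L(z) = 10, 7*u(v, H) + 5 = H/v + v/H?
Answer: -954514/105 ≈ -9090.6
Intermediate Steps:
u(v, H) = -5/7 + H/(7*v) + v/(7*H) (u(v, H) = -5/7 + (H/v + v/H)/7 = -5/7 + (H/(7*v) + v/(7*H)) = -5/7 + H/(7*v) + v/(7*H))
-946*(u(24, 40) + L(-28)) = -946*((-5/7 + (1/7)*40/24 + (1/7)*24/40) + 10) = -946*((-5/7 + (1/7)*40*(1/24) + (1/7)*24*(1/40)) + 10) = -946*((-5/7 + 5/21 + 3/35) + 10) = -946*(-41/105 + 10) = -946*1009/105 = -954514/105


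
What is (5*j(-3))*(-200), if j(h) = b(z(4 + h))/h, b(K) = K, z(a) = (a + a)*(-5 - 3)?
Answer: -16000/3 ≈ -5333.3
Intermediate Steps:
z(a) = -16*a (z(a) = (2*a)*(-8) = -16*a)
j(h) = (-64 - 16*h)/h (j(h) = (-16*(4 + h))/h = (-64 - 16*h)/h)
(5*j(-3))*(-200) = (5*(-16 - 64/(-3)))*(-200) = (5*(-16 - 64*(-⅓)))*(-200) = (5*(-16 + 64/3))*(-200) = (5*(16/3))*(-200) = (80/3)*(-200) = -16000/3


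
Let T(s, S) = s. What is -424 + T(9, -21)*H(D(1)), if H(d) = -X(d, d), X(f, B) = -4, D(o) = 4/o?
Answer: -388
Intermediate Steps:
H(d) = 4 (H(d) = -1*(-4) = 4)
-424 + T(9, -21)*H(D(1)) = -424 + 9*4 = -424 + 36 = -388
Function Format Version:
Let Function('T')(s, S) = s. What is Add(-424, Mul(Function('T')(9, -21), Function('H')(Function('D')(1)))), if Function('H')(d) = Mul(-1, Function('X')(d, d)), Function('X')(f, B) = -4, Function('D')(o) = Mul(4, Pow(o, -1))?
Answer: -388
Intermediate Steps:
Function('H')(d) = 4 (Function('H')(d) = Mul(-1, -4) = 4)
Add(-424, Mul(Function('T')(9, -21), Function('H')(Function('D')(1)))) = Add(-424, Mul(9, 4)) = Add(-424, 36) = -388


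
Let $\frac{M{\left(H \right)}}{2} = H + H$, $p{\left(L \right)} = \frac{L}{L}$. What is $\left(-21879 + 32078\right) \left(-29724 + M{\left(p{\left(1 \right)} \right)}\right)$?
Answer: $-303114280$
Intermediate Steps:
$p{\left(L \right)} = 1$
$M{\left(H \right)} = 4 H$ ($M{\left(H \right)} = 2 \left(H + H\right) = 2 \cdot 2 H = 4 H$)
$\left(-21879 + 32078\right) \left(-29724 + M{\left(p{\left(1 \right)} \right)}\right) = \left(-21879 + 32078\right) \left(-29724 + 4 \cdot 1\right) = 10199 \left(-29724 + 4\right) = 10199 \left(-29720\right) = -303114280$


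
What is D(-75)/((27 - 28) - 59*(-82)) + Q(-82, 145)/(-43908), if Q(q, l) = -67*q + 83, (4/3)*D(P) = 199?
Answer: -1701890/17698583 ≈ -0.096160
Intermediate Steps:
D(P) = 597/4 (D(P) = (3/4)*199 = 597/4)
Q(q, l) = 83 - 67*q
D(-75)/((27 - 28) - 59*(-82)) + Q(-82, 145)/(-43908) = 597/(4*((27 - 28) - 59*(-82))) + (83 - 67*(-82))/(-43908) = 597/(4*(-1 + 4838)) + (83 + 5494)*(-1/43908) = (597/4)/4837 + 5577*(-1/43908) = (597/4)*(1/4837) - 1859/14636 = 597/19348 - 1859/14636 = -1701890/17698583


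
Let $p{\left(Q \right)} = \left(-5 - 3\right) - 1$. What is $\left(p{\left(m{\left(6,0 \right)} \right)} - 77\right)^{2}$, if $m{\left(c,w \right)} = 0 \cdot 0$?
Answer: $7396$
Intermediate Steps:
$m{\left(c,w \right)} = 0$
$p{\left(Q \right)} = -9$ ($p{\left(Q \right)} = -8 - 1 = -9$)
$\left(p{\left(m{\left(6,0 \right)} \right)} - 77\right)^{2} = \left(-9 - 77\right)^{2} = \left(-86\right)^{2} = 7396$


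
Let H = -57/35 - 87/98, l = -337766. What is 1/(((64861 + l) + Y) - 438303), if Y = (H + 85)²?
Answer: -240100/169127506911 ≈ -1.4196e-6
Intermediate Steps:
H = -1233/490 (H = -57*1/35 - 87*1/98 = -57/35 - 87/98 = -1233/490 ≈ -2.5163)
Y = 1633533889/240100 (Y = (-1233/490 + 85)² = (40417/490)² = 1633533889/240100 ≈ 6803.6)
1/(((64861 + l) + Y) - 438303) = 1/(((64861 - 337766) + 1633533889/240100) - 438303) = 1/((-272905 + 1633533889/240100) - 438303) = 1/(-63890956611/240100 - 438303) = 1/(-169127506911/240100) = -240100/169127506911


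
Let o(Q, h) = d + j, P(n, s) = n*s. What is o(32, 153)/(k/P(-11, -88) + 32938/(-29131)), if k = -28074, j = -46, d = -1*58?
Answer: 1466338016/424853839 ≈ 3.4514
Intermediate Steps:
d = -58
o(Q, h) = -104 (o(Q, h) = -58 - 46 = -104)
o(32, 153)/(k/P(-11, -88) + 32938/(-29131)) = -104/(-28074/((-11*(-88))) + 32938/(-29131)) = -104/(-28074/968 + 32938*(-1/29131)) = -104/(-28074*1/968 - 32938/29131) = -104/(-14037/484 - 32938/29131) = -104/(-424853839/14099404) = -104*(-14099404/424853839) = 1466338016/424853839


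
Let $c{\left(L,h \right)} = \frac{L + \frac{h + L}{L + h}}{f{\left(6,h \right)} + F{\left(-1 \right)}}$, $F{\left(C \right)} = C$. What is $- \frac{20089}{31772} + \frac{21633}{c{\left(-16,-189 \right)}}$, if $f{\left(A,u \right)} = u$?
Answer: $\frac{8706079807}{31772} \approx 2.7402 \cdot 10^{5}$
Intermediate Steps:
$c{\left(L,h \right)} = \frac{1 + L}{-1 + h}$ ($c{\left(L,h \right)} = \frac{L + \frac{h + L}{L + h}}{h - 1} = \frac{L + \frac{L + h}{L + h}}{-1 + h} = \frac{L + 1}{-1 + h} = \frac{1 + L}{-1 + h}$)
$- \frac{20089}{31772} + \frac{21633}{c{\left(-16,-189 \right)}} = - \frac{20089}{31772} + \frac{21633}{\frac{1}{-1 - 189} \left(1 - 16\right)} = \left(-20089\right) \frac{1}{31772} + \frac{21633}{\frac{1}{-190} \left(-15\right)} = - \frac{20089}{31772} + \frac{21633}{\left(- \frac{1}{190}\right) \left(-15\right)} = - \frac{20089}{31772} + \frac{21633}{\frac{3}{38}} = - \frac{20089}{31772} + 21633 \cdot \frac{38}{3} = - \frac{20089}{31772} + 274018 = \frac{8706079807}{31772}$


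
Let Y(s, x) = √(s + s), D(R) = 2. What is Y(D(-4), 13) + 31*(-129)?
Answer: -3997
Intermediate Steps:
Y(s, x) = √2*√s (Y(s, x) = √(2*s) = √2*√s)
Y(D(-4), 13) + 31*(-129) = √2*√2 + 31*(-129) = 2 - 3999 = -3997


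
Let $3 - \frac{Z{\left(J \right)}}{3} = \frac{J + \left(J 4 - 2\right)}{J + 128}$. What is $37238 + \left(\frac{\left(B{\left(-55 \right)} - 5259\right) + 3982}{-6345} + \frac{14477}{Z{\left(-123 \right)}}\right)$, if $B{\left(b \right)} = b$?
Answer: $\frac{5536289097}{148520} \approx 37276.0$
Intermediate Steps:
$Z{\left(J \right)} = 9 - \frac{3 \left(-2 + 5 J\right)}{128 + J}$ ($Z{\left(J \right)} = 9 - 3 \frac{J + \left(J 4 - 2\right)}{J + 128} = 9 - 3 \frac{J + \left(4 J - 2\right)}{128 + J} = 9 - 3 \frac{J + \left(-2 + 4 J\right)}{128 + J} = 9 - 3 \frac{-2 + 5 J}{128 + J} = 9 - \frac{3 \left(-2 + 5 J\right)}{128 + J}$)
$37238 + \left(\frac{\left(B{\left(-55 \right)} - 5259\right) + 3982}{-6345} + \frac{14477}{Z{\left(-123 \right)}}\right) = 37238 + \left(\frac{\left(-55 - 5259\right) + 3982}{-6345} + \frac{14477}{6 \frac{1}{128 - 123} \left(193 - -123\right)}\right) = 37238 + \left(\left(-5314 + 3982\right) \left(- \frac{1}{6345}\right) + \frac{14477}{6 \cdot \frac{1}{5} \left(193 + 123\right)}\right) = 37238 - \left(- \frac{148}{705} - \frac{14477}{6 \cdot \frac{1}{5} \cdot 316}\right) = 37238 + \left(\frac{148}{705} + \frac{14477}{\frac{1896}{5}}\right) = 37238 + \left(\frac{148}{705} + 14477 \cdot \frac{5}{1896}\right) = 37238 + \left(\frac{148}{705} + \frac{72385}{1896}\right) = 37238 + \frac{5701337}{148520} = \frac{5536289097}{148520}$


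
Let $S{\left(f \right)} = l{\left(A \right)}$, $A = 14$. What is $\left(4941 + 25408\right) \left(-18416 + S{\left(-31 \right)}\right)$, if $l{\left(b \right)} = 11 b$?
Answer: $-554233438$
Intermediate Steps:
$S{\left(f \right)} = 154$ ($S{\left(f \right)} = 11 \cdot 14 = 154$)
$\left(4941 + 25408\right) \left(-18416 + S{\left(-31 \right)}\right) = \left(4941 + 25408\right) \left(-18416 + 154\right) = 30349 \left(-18262\right) = -554233438$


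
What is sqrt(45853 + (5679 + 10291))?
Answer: sqrt(61823) ≈ 248.64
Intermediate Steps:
sqrt(45853 + (5679 + 10291)) = sqrt(45853 + 15970) = sqrt(61823)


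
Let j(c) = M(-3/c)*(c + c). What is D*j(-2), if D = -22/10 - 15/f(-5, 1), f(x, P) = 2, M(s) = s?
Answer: 291/5 ≈ 58.200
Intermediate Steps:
j(c) = -6 (j(c) = (-3/c)*(c + c) = (-3/c)*(2*c) = -6)
D = -97/10 (D = -22/10 - 15/2 = -22*1/10 - 15*1/2 = -11/5 - 15/2 = -97/10 ≈ -9.7000)
D*j(-2) = -97/10*(-6) = 291/5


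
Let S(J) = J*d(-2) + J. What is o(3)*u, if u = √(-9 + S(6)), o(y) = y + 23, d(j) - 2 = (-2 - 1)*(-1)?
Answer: 78*√3 ≈ 135.10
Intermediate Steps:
d(j) = 5 (d(j) = 2 + (-2 - 1)*(-1) = 2 - 3*(-1) = 2 + 3 = 5)
o(y) = 23 + y
S(J) = 6*J (S(J) = J*5 + J = 5*J + J = 6*J)
u = 3*√3 (u = √(-9 + 6*6) = √(-9 + 36) = √27 = 3*√3 ≈ 5.1962)
o(3)*u = (23 + 3)*(3*√3) = 26*(3*√3) = 78*√3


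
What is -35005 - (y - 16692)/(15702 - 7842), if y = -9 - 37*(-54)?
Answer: -91708199/2620 ≈ -35003.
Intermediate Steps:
y = 1989 (y = -9 + 1998 = 1989)
-35005 - (y - 16692)/(15702 - 7842) = -35005 - (1989 - 16692)/(15702 - 7842) = -35005 - (-14703)/7860 = -35005 - 1*(-4901/2620) = -35005 + 4901/2620 = -91708199/2620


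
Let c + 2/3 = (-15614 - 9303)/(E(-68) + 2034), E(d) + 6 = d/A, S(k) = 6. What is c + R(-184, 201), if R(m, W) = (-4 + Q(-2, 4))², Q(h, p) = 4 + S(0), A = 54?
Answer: 3782255/164166 ≈ 23.039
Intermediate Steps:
E(d) = -6 + d/54
Q(h, p) = 10 (Q(h, p) = 4 + 6 = 10)
R(m, W) = 36 (R(m, W) = (-4 + 10)² = 6² = 36)
c = -2127721/164166 (c = -⅔ + (-15614 - 9303)/((-6 + (1/54)*(-68)) + 2034) = -⅔ - 24917/((-6 - 34/27) + 2034) = -⅔ - 24917/(-196/27 + 2034) = -⅔ - 24917/54722/27 = -⅔ - 24917*27/54722 = -⅔ - 672759/54722 = -2127721/164166 ≈ -12.961)
c + R(-184, 201) = -2127721/164166 + 36 = 3782255/164166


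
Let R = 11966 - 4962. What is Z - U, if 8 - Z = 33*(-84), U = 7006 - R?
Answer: 2778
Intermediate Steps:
R = 7004
U = 2 (U = 7006 - 1*7004 = 7006 - 7004 = 2)
Z = 2780 (Z = 8 - 33*(-84) = 8 - 1*(-2772) = 8 + 2772 = 2780)
Z - U = 2780 - 1*2 = 2780 - 2 = 2778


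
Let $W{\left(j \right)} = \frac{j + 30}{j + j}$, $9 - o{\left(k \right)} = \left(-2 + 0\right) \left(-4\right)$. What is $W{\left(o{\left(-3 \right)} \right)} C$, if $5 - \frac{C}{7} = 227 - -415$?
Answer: $- \frac{138229}{2} \approx -69115.0$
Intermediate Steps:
$o{\left(k \right)} = 1$ ($o{\left(k \right)} = 9 - \left(-2 + 0\right) \left(-4\right) = 9 - \left(-2\right) \left(-4\right) = 9 - 8 = 1$)
$W{\left(j \right)} = \frac{30 + j}{2 j}$
$C = -4459$ ($C = 35 - 7 \left(227 - -415\right) = 35 - 7 \left(227 + 415\right) = 35 - 4494 = -4459$)
$W{\left(o{\left(-3 \right)} \right)} C = \frac{30 + 1}{2 \cdot 1} \left(-4459\right) = \frac{1}{2} \cdot 1 \cdot 31 \left(-4459\right) = \frac{31}{2} \left(-4459\right) = - \frac{138229}{2}$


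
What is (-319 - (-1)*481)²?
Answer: 26244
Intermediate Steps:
(-319 - (-1)*481)² = (-319 - 1*(-481))² = (-319 + 481)² = 162² = 26244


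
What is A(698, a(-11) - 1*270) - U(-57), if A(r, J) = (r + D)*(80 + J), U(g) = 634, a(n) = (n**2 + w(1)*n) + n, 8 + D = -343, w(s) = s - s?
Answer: -28394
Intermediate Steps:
w(s) = 0
D = -351 (D = -8 - 343 = -351)
a(n) = n + n**2 (a(n) = (n**2 + 0*n) + n = (n**2 + 0) + n = n**2 + n = n + n**2)
A(r, J) = (-351 + r)*(80 + J) (A(r, J) = (r - 351)*(80 + J) = (-351 + r)*(80 + J))
A(698, a(-11) - 1*270) - U(-57) = (-28080 - 351*(-11*(1 - 11) - 1*270) + 80*698 + (-11*(1 - 11) - 1*270)*698) - 1*634 = (-28080 - 351*(-11*(-10) - 270) + 55840 + (-11*(-10) - 270)*698) - 634 = (-28080 - 351*(110 - 270) + 55840 + (110 - 270)*698) - 634 = (-28080 - 351*(-160) + 55840 - 160*698) - 634 = (-28080 + 56160 + 55840 - 111680) - 634 = -27760 - 634 = -28394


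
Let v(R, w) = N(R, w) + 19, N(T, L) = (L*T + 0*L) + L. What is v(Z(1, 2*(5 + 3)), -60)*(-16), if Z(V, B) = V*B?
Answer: 16016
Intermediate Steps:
N(T, L) = L + L*T (N(T, L) = (L*T + 0) + L = L*T + L = L + L*T)
Z(V, B) = B*V
v(R, w) = 19 + w*(1 + R) (v(R, w) = w*(1 + R) + 19 = 19 + w*(1 + R))
v(Z(1, 2*(5 + 3)), -60)*(-16) = (19 - 60*(1 + (2*(5 + 3))*1))*(-16) = (19 - 60*(1 + (2*8)*1))*(-16) = (19 - 60*(1 + 16*1))*(-16) = (19 - 60*(1 + 16))*(-16) = (19 - 60*17)*(-16) = (19 - 1020)*(-16) = -1001*(-16) = 16016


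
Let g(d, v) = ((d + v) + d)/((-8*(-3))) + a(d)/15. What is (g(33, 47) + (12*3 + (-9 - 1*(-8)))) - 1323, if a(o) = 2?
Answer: -153979/120 ≈ -1283.2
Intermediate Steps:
g(d, v) = 2/15 + d/12 + v/24 (g(d, v) = ((d + v) + d)/((-8*(-3))) + 2/15 = (v + 2*d)/24 + 2*(1/15) = (v + 2*d)*(1/24) + 2/15 = (d/12 + v/24) + 2/15 = 2/15 + d/12 + v/24)
(g(33, 47) + (12*3 + (-9 - 1*(-8)))) - 1323 = ((2/15 + (1/12)*33 + (1/24)*47) + (12*3 + (-9 - 1*(-8)))) - 1323 = ((2/15 + 11/4 + 47/24) + (36 + (-9 + 8))) - 1323 = (581/120 + (36 - 1)) - 1323 = (581/120 + 35) - 1323 = 4781/120 - 1323 = -153979/120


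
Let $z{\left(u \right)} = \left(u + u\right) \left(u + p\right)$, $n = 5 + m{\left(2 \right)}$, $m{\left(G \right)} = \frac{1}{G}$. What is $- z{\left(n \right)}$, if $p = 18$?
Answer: $- \frac{517}{2} \approx -258.5$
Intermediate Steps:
$n = \frac{11}{2}$ ($n = 5 + \frac{1}{2} = \frac{11}{2} \approx 5.5$)
$z{\left(u \right)} = 2 u \left(18 + u\right)$ ($z{\left(u \right)} = \left(u + u\right) \left(u + 18\right) = 2 u \left(18 + u\right)$)
$- z{\left(n \right)} = - \frac{2 \cdot 11 \left(18 + \frac{11}{2}\right)}{2} = - \frac{2 \cdot 11 \cdot 47}{2 \cdot 2} = \left(-1\right) \frac{517}{2} = - \frac{517}{2}$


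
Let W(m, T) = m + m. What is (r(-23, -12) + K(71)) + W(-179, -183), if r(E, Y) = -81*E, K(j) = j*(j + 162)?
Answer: 18048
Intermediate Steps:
K(j) = j*(162 + j)
W(m, T) = 2*m
(r(-23, -12) + K(71)) + W(-179, -183) = (-81*(-23) + 71*(162 + 71)) + 2*(-179) = (1863 + 71*233) - 358 = (1863 + 16543) - 358 = 18406 - 358 = 18048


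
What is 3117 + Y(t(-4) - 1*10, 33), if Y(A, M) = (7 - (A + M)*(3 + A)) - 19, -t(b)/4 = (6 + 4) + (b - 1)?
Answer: 3186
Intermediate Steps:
t(b) = -36 - 4*b (t(b) = -4*((6 + 4) + (b - 1)) = -4*(10 + (-1 + b)) = -4*(9 + b) = -36 - 4*b)
Y(A, M) = -12 - (3 + A)*(A + M) (Y(A, M) = (7 - (3 + A)*(A + M)) - 19 = -12 - (3 + A)*(A + M))
3117 + Y(t(-4) - 1*10, 33) = 3117 + (-12 - ((-36 - 4*(-4)) - 1*10)² - 3*((-36 - 4*(-4)) - 1*10) - 3*33 - 1*((-36 - 4*(-4)) - 1*10)*33) = 3117 + (-12 - ((-36 + 16) - 10)² - 3*((-36 + 16) - 10) - 99 - 1*((-36 + 16) - 10)*33) = 3117 + (-12 - (-20 - 10)² - 3*(-20 - 10) - 99 - 1*(-20 - 10)*33) = 3117 + (-12 - 1*(-30)² - 3*(-30) - 99 - 1*(-30)*33) = 3117 + (-12 - 1*900 + 90 - 99 + 990) = 3117 + (-12 - 900 + 90 - 99 + 990) = 3117 + 69 = 3186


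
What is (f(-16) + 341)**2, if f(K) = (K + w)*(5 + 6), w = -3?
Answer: 17424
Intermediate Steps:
f(K) = -33 + 11*K (f(K) = (K - 3)*(5 + 6) = (-3 + K)*11 = -33 + 11*K)
(f(-16) + 341)**2 = ((-33 + 11*(-16)) + 341)**2 = ((-33 - 176) + 341)**2 = (-209 + 341)**2 = 132**2 = 17424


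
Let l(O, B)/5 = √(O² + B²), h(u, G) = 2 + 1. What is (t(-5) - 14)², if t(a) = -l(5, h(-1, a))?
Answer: 1046 + 140*√34 ≈ 1862.3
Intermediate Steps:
h(u, G) = 3
l(O, B) = 5*√(B² + O²) (l(O, B) = 5*√(O² + B²) = 5*√(B² + O²))
t(a) = -5*√34 (t(a) = -5*√(3² + 5²) = -5*√(9 + 25) = -5*√34)
(t(-5) - 14)² = (-5*√34 - 14)² = (-14 - 5*√34)²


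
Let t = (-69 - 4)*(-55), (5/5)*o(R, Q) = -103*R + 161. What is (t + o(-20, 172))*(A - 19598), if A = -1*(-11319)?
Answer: -51627844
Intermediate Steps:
o(R, Q) = 161 - 103*R (o(R, Q) = -103*R + 161 = 161 - 103*R)
A = 11319
t = 4015 (t = -73*(-55) = 4015)
(t + o(-20, 172))*(A - 19598) = (4015 + (161 - 103*(-20)))*(11319 - 19598) = (4015 + (161 + 2060))*(-8279) = (4015 + 2221)*(-8279) = 6236*(-8279) = -51627844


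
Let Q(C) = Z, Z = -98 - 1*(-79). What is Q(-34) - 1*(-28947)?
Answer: 28928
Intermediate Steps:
Z = -19 (Z = -98 + 79 = -19)
Q(C) = -19
Q(-34) - 1*(-28947) = -19 - 1*(-28947) = -19 + 28947 = 28928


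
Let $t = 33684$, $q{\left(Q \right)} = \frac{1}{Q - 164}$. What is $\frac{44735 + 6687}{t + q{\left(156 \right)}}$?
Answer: $\frac{411376}{269471} \approx 1.5266$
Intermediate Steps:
$q{\left(Q \right)} = \frac{1}{-164 + Q}$
$\frac{44735 + 6687}{t + q{\left(156 \right)}} = \frac{44735 + 6687}{33684 + \frac{1}{-164 + 156}} = \frac{51422}{33684 + \frac{1}{-8}} = \frac{51422}{33684 - \frac{1}{8}} = \frac{51422}{\frac{269471}{8}} = 51422 \cdot \frac{8}{269471} = \frac{411376}{269471}$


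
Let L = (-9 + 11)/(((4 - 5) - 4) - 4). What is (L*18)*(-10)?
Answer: 40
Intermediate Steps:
L = -2/9 (L = 2/((-1 - 4) - 4) = 2/(-5 - 4) = 2/(-9) = 2*(-⅑) = -2/9 ≈ -0.22222)
(L*18)*(-10) = -2/9*18*(-10) = -4*(-10) = 40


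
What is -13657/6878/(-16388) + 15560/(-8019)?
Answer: -1753761776357/903874928616 ≈ -1.9403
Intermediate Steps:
-13657/6878/(-16388) + 15560/(-8019) = -13657*1/6878*(-1/16388) + 15560*(-1/8019) = -13657/6878*(-1/16388) - 15560/8019 = 13657/112716664 - 15560/8019 = -1753761776357/903874928616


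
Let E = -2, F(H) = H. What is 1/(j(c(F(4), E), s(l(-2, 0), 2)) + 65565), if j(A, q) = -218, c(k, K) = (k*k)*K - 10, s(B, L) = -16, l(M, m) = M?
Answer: 1/65347 ≈ 1.5303e-5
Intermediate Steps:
c(k, K) = -10 + K*k² (c(k, K) = k²*K - 10 = K*k² - 10 = -10 + K*k²)
1/(j(c(F(4), E), s(l(-2, 0), 2)) + 65565) = 1/(-218 + 65565) = 1/65347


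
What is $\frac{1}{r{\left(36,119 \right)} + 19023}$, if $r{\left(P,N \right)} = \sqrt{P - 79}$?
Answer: $\frac{19023}{361874572} - \frac{i \sqrt{43}}{361874572} \approx 5.2568 \cdot 10^{-5} - 1.8121 \cdot 10^{-8} i$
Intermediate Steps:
$r{\left(P,N \right)} = \sqrt{-79 + P}$
$\frac{1}{r{\left(36,119 \right)} + 19023} = \frac{1}{\sqrt{-79 + 36} + 19023} = \frac{1}{\sqrt{-43} + 19023} = \frac{1}{i \sqrt{43} + 19023} = \frac{1}{19023 + i \sqrt{43}}$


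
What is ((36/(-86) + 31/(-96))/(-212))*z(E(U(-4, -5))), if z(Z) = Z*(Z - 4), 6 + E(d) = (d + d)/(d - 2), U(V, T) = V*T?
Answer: 1821295/17721504 ≈ 0.10277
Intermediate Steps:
U(V, T) = T*V
E(d) = -6 + 2*d/(-2 + d) (E(d) = -6 + (d + d)/(d - 2) = -6 + (2*d)/(-2 + d) = -6 + 2*d/(-2 + d))
z(Z) = Z*(-4 + Z)
((36/(-86) + 31/(-96))/(-212))*z(E(U(-4, -5))) = ((36/(-86) + 31/(-96))/(-212))*((4*(3 - (-5)*(-4))/(-2 - 5*(-4)))*(-4 + 4*(3 - (-5)*(-4))/(-2 - 5*(-4)))) = ((36*(-1/86) + 31*(-1/96))*(-1/212))*((4*(3 - 1*20)/(-2 + 20))*(-4 + 4*(3 - 1*20)/(-2 + 20))) = ((-18/43 - 31/96)*(-1/212))*((4*(3 - 20)/18)*(-4 + 4*(3 - 20)/18)) = (-3061/4128*(-1/212))*((4*(1/18)*(-17))*(-4 + 4*(1/18)*(-17))) = 3061*(-34*(-4 - 34/9)/9)/875136 = 3061*(-34/9*(-70/9))/875136 = (3061/875136)*(2380/81) = 1821295/17721504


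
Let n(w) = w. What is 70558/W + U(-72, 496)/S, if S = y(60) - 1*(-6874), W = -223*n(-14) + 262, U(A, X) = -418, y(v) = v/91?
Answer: 579104485/27855396 ≈ 20.790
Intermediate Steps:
y(v) = v/91 (y(v) = v*(1/91) = v/91)
W = 3384 (W = -223*(-14) + 262 = 3122 + 262 = 3384)
S = 625594/91 (S = (1/91)*60 - 1*(-6874) = 60/91 + 6874 = 625594/91 ≈ 6874.7)
70558/W + U(-72, 496)/S = 70558/3384 - 418/625594/91 = 70558*(1/3384) - 418*91/625594 = 35279/1692 - 1001/16463 = 579104485/27855396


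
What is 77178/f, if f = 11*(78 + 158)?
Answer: 38589/1298 ≈ 29.730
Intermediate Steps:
f = 2596 (f = 11*236 = 2596)
77178/f = 77178/2596 = 77178*(1/2596) = 38589/1298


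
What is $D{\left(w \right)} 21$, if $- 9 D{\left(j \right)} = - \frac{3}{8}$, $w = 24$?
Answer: $\frac{7}{8} \approx 0.875$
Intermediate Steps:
$D{\left(j \right)} = \frac{1}{24}$ ($D{\left(j \right)} = - \frac{\left(-3\right) \frac{1}{8}}{9} = \left(- \frac{1}{9}\right) \left(- \frac{3}{8}\right) = \frac{1}{24}$)
$D{\left(w \right)} 21 = \frac{1}{24} \cdot 21 = \frac{7}{8}$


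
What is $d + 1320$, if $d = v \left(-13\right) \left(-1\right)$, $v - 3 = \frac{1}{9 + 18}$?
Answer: $\frac{36706}{27} \approx 1359.5$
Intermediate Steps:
$v = \frac{82}{27}$ ($v = 3 + \frac{1}{9 + 18} = 3 + \frac{1}{27} = \frac{82}{27} \approx 3.037$)
$d = \frac{1066}{27}$ ($d = \frac{82}{27} \left(-13\right) \left(-1\right) = \left(- \frac{1066}{27}\right) \left(-1\right) = \frac{1066}{27} \approx 39.482$)
$d + 1320 = \frac{1066}{27} + 1320 = \frac{36706}{27}$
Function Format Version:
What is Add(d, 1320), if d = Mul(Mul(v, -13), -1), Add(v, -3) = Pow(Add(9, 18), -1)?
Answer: Rational(36706, 27) ≈ 1359.5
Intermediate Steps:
v = Rational(82, 27) (v = Add(3, Pow(Add(9, 18), -1)) = Add(3, Pow(27, -1)) = Add(3, Rational(1, 27)) = Rational(82, 27) ≈ 3.0370)
d = Rational(1066, 27) (d = Mul(Mul(Rational(82, 27), -13), -1) = Mul(Rational(-1066, 27), -1) = Rational(1066, 27) ≈ 39.482)
Add(d, 1320) = Add(Rational(1066, 27), 1320) = Rational(36706, 27)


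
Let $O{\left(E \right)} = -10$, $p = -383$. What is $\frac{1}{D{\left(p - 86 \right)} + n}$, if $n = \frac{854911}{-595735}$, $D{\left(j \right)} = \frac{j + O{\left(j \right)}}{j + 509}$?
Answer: $- \frac{4765880}{63910701} \approx -0.074571$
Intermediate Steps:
$D{\left(j \right)} = \frac{-10 + j}{509 + j}$ ($D{\left(j \right)} = \frac{j - 10}{j + 509} = \frac{-10 + j}{509 + j}$)
$n = - \frac{854911}{595735}$ ($n = 854911 \left(- \frac{1}{595735}\right) = - \frac{854911}{595735} \approx -1.4351$)
$\frac{1}{D{\left(p - 86 \right)} + n} = \frac{1}{\frac{-10 - 469}{509 - 469} - \frac{854911}{595735}} = \frac{1}{\frac{1}{40} \left(-479\right) - \frac{854911}{595735}} = \frac{1}{- \frac{479}{40} - \frac{854911}{595735}} = \frac{1}{- \frac{63910701}{4765880}} = - \frac{4765880}{63910701}$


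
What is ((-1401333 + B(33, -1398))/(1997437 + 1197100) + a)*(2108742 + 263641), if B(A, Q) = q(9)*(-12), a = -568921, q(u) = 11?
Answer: -4311665149836078086/3194537 ≈ -1.3497e+12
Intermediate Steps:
B(A, Q) = -132 (B(A, Q) = 11*(-12) = -132)
((-1401333 + B(33, -1398))/(1997437 + 1197100) + a)*(2108742 + 263641) = ((-1401333 - 132)/(1997437 + 1197100) - 568921)*(2108742 + 263641) = (-1401465/3194537 - 568921)*2372383 = -1817440586042/3194537*2372383 = -4311665149836078086/3194537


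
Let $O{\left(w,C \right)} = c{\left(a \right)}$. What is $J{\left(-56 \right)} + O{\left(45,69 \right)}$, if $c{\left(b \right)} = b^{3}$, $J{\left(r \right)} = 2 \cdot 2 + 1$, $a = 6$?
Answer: $221$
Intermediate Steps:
$J{\left(r \right)} = 5$ ($J{\left(r \right)} = 4 + 1 = 5$)
$O{\left(w,C \right)} = 216$ ($O{\left(w,C \right)} = 6^{3} = 216$)
$J{\left(-56 \right)} + O{\left(45,69 \right)} = 5 + 216 = 221$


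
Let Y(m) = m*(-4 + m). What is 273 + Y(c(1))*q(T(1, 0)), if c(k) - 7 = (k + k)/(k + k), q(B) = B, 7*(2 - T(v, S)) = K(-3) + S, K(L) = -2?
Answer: 2423/7 ≈ 346.14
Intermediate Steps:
T(v, S) = 16/7 - S/7 (T(v, S) = 2 - (-2 + S)/7 = 2 + (2/7 - S/7) = 16/7 - S/7)
c(k) = 8 (c(k) = 7 + (k + k)/(k + k) = 7 + (2*k)/((2*k)) = 7 + (2*k)*(1/(2*k)) = 7 + 1 = 8)
273 + Y(c(1))*q(T(1, 0)) = 273 + (8*(-4 + 8))*(16/7 - 1/7*0) = 273 + (8*4)*(16/7 + 0) = 273 + 32*(16/7) = 273 + 512/7 = 2423/7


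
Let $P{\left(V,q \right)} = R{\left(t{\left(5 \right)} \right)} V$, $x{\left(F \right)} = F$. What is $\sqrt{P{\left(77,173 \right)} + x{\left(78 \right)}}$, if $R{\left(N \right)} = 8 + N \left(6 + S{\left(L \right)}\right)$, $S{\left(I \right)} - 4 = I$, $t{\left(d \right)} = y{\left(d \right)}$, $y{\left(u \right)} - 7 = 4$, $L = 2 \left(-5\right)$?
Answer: $\sqrt{694} \approx 26.344$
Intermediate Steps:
$L = -10$
$y{\left(u \right)} = 11$ ($y{\left(u \right)} = 7 + 4 = 11$)
$t{\left(d \right)} = 11$
$S{\left(I \right)} = 4 + I$
$R{\left(N \right)} = 8$ ($R{\left(N \right)} = 8 + N \left(6 + \left(4 - 10\right)\right) = 8 + N \left(6 - 6\right) = 8 + N 0 = 8 + 0 = 8$)
$P{\left(V,q \right)} = 8 V$
$\sqrt{P{\left(77,173 \right)} + x{\left(78 \right)}} = \sqrt{8 \cdot 77 + 78} = \sqrt{616 + 78} = \sqrt{694}$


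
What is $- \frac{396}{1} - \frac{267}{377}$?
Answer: $- \frac{149559}{377} \approx -396.71$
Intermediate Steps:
$- \frac{396}{1} - \frac{267}{377} = \left(-396\right) 1 - \frac{267}{377} = -396 - \frac{267}{377} = - \frac{149559}{377}$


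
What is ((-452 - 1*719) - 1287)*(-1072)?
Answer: 2634976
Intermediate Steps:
((-452 - 1*719) - 1287)*(-1072) = ((-452 - 719) - 1287)*(-1072) = (-1171 - 1287)*(-1072) = -2458*(-1072) = 2634976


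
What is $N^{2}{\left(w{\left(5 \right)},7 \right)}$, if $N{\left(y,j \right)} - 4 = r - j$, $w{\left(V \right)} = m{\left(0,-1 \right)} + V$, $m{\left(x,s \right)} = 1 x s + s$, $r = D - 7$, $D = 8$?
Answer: $4$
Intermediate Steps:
$r = 1$ ($r = 8 - 7 = 1$)
$m{\left(x,s \right)} = s + s x$ ($m{\left(x,s \right)} = x s + s = s x + s = s + s x$)
$w{\left(V \right)} = -1 + V$ ($w{\left(V \right)} = - (1 + 0) + V = \left(-1\right) 1 + V = -1 + V$)
$N{\left(y,j \right)} = 5 - j$ ($N{\left(y,j \right)} = 4 - \left(-1 + j\right) = 5 - j$)
$N^{2}{\left(w{\left(5 \right)},7 \right)} = \left(5 - 7\right)^{2} = \left(-2\right)^{2} = 4$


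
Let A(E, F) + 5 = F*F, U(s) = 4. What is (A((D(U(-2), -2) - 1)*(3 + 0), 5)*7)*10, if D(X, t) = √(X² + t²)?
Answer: 1400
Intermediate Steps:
A(E, F) = -5 + F² (A(E, F) = -5 + F*F = -5 + F²)
(A((D(U(-2), -2) - 1)*(3 + 0), 5)*7)*10 = ((-5 + 5²)*7)*10 = ((-5 + 25)*7)*10 = (20*7)*10 = 140*10 = 1400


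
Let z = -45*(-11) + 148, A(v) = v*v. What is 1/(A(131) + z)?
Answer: 1/17804 ≈ 5.6167e-5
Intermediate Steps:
A(v) = v**2
z = 643 (z = 495 + 148 = 643)
1/(A(131) + z) = 1/(131**2 + 643) = 1/(17161 + 643) = 1/17804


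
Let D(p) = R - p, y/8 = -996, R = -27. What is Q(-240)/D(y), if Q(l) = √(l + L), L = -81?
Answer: I*√321/7941 ≈ 0.0022562*I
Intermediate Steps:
Q(l) = √(-81 + l) (Q(l) = √(l - 81) = √(-81 + l))
y = -7968 (y = 8*(-996) = -7968)
D(p) = -27 - p
Q(-240)/D(y) = √(-81 - 240)/(-27 - 1*(-7968)) = √(-321)/(-27 + 7968) = (I*√321)/7941 = (I*√321)*(1/7941) = I*√321/7941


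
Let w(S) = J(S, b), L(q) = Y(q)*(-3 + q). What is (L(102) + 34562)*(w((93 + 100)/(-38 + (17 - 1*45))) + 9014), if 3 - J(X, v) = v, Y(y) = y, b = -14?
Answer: 403324460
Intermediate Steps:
J(X, v) = 3 - v
L(q) = q*(-3 + q)
w(S) = 17 (w(S) = 3 - 1*(-14) = 3 + 14 = 17)
(L(102) + 34562)*(w((93 + 100)/(-38 + (17 - 1*45))) + 9014) = (102*(-3 + 102) + 34562)*(17 + 9014) = (102*99 + 34562)*9031 = (10098 + 34562)*9031 = 44660*9031 = 403324460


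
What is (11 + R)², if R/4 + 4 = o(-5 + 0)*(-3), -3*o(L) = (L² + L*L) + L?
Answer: 30625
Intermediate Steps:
o(L) = -2*L²/3 - L/3 (o(L) = -((L² + L*L) + L)/3 = -((L² + L²) + L)/3 = -(2*L² + L)/3 = -(L + 2*L²)/3 = -2*L²/3 - L/3)
R = 164 (R = -16 + 4*(-(-5 + 0)*(1 + 2*(-5 + 0))/3*(-3)) = -16 + 4*(-⅓*(-5)*(1 + 2*(-5))*(-3)) = -16 + 4*(-⅓*(-5)*(1 - 10)*(-3)) = -16 + 4*(-⅓*(-5)*(-9)*(-3)) = -16 + 4*(-15*(-3)) = -16 + 4*45 = -16 + 180 = 164)
(11 + R)² = (11 + 164)² = 175² = 30625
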